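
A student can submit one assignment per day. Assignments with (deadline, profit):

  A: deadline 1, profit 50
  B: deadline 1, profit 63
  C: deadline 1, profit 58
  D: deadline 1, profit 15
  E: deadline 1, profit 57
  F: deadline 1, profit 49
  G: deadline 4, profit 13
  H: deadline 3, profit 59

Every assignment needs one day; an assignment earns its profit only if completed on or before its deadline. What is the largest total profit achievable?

135

Sort by profit descending; place each in the latest free slot ≤ its deadline.
Profit order: B=63 H=59 C=58 E=57 A=50 F=49 D=15 G=13
Assign: B→slot 1, H→slot 3, C skipped, E skipped, A skipped, F skipped, D skipped, G→slot 4.
Slots: [1:B] [3:H] [4:G]
Profit = 63 + 59 + 13 = 135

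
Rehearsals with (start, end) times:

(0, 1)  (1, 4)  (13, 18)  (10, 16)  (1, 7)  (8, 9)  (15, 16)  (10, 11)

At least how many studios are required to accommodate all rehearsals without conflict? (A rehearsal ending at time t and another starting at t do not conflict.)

starts: [0, 1, 1, 8, 10, 10, 13, 15]
ends:   [1, 4, 7, 9, 11, 16, 16, 18]
s0→1 e1→0 s1→1 s1→2 e4→1 e7→0 s8→1 e9→0 s10→1 s10→2 e11→1 s13→2 s15→3  — peak 3.

3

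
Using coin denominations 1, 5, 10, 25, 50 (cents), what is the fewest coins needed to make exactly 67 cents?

5

67 = 1×50 + 1×10 + 1×5 + 2×1
Total coins = 1 + 1 + 1 + 2 = 5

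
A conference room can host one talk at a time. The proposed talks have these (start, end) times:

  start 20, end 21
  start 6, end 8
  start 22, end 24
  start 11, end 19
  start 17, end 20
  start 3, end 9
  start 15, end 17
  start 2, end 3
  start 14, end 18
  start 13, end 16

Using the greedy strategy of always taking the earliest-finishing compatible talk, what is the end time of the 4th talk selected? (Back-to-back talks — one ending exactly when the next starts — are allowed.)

20

By end time: (2,3), (6,8), (3,9), (13,16), (15,17), (14,18), (11,19), (17,20), (20,21), (22,24).
Pick (2,3); next start ≥ 3 → (6,8); next start ≥ 8 → (13,16); next start ≥ 16 → (17,20); next start ≥ 20 → (20,21); next start ≥ 21 → (22,24).
Selected: (2,3) (6,8) (13,16) (17,20) (20,21) (22,24)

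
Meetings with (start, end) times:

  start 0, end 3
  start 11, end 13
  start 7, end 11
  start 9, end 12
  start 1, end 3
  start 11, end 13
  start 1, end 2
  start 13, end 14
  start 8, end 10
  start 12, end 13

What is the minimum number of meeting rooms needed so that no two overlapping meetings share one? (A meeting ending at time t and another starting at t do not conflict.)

The answer is the maximum number of intervals overlapping at any instant.
starts: [0, 1, 1, 7, 8, 9, 11, 11, 12, 13]
ends:   [2, 3, 3, 10, 11, 12, 13, 13, 13, 14]
s0→1 s1→2 s1→3  — peak 3.

3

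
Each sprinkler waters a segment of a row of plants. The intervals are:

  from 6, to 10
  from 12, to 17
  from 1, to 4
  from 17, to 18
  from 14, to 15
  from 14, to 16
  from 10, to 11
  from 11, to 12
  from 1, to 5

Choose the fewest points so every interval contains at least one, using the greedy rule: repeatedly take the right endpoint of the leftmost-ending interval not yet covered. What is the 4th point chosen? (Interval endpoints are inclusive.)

15

Sort by right endpoint; whenever an interval is uncovered, place a point at its right end.
Sorted: [1,4] [1,5] [6,10] [10,11] [11,12] [14,15] [14,16] [12,17] [17,18]
{[1,4],[1,5]} hit by 4; {[6,10],[10,11]} hit by 10; {[11,12]} hit by 12; {[14,15],[14,16],[12,17]} hit by 15; {[17,18]} hit by 18.
Points: 4, 10, 12, 15, 18 (5 total).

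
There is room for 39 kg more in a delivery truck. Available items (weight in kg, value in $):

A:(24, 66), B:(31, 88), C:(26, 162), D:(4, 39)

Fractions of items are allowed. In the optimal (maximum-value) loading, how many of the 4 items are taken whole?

Order: D (39/4=9.75) > C (162/26=6.23) > B (88/31=2.84) > A (66/24=2.75)
Fill: take D (4 @ 39) → take C (26 @ 162) → take 9/31 of B → 25.55; 39/39 used.
2 item(s) taken whole; one partial (take 9/31 of B).

2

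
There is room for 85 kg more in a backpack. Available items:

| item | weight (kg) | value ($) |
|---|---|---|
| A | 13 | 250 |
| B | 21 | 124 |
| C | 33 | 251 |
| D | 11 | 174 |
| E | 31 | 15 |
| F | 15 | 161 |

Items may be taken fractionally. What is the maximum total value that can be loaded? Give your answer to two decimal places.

Greedy by value/weight ratio, highest first.
Ratios (sorted): A 19.23, D 15.82, F 10.73, C 7.61, B 5.90, E 0.48
take A (13 @ 250); take D (11 @ 174); take F (15 @ 161); take C (33 @ 251); take 13/21 of B → 76.76. Capacity used 85/85.
Total value = 912.76

912.76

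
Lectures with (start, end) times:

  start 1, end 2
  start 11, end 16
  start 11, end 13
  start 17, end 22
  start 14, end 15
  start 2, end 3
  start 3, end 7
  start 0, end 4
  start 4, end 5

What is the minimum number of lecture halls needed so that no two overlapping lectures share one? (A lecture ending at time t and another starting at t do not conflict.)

Count concurrent intervals with a sweep; the peak is the room count.
starts: [0, 1, 2, 3, 4, 11, 11, 14, 17]
ends:   [2, 3, 4, 5, 7, 13, 15, 16, 22]
s0→1 s1→2  — peak 2.

2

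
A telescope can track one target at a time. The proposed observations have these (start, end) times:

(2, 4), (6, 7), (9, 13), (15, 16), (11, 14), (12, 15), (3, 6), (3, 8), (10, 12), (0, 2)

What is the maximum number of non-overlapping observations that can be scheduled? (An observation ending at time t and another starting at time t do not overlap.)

Greedy by earliest finish: after sorting by end time, pick each interval compatible with the last pick.
By end time: (0,2), (2,4), (3,6), (6,7), (3,8), (10,12), (9,13), (11,14), (12,15), (15,16).
Pick (0,2); next start ≥ 2 → (2,4); next start ≥ 4 → (6,7); next start ≥ 7 → (10,12); next start ≥ 12 → (12,15); next start ≥ 15 → (15,16).
Selected 6 observations.

6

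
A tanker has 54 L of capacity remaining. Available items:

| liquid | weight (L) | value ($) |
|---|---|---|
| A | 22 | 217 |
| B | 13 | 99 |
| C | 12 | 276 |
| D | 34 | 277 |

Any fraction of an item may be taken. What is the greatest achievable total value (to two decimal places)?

Ratios (sorted): C 23.00, A 9.86, D 8.15, B 7.62
take C (12 @ 276); take A (22 @ 217); take 20/34 of D → 162.94. Capacity used 54/54.
Total value = 655.94

655.94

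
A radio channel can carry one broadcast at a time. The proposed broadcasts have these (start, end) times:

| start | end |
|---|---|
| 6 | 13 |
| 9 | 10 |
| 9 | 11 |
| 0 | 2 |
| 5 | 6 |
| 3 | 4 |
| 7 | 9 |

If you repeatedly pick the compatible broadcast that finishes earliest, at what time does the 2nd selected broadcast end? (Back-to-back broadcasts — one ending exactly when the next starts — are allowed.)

4

Order by finish time; keep every interval that doesn't clash with the previous kept one.
By end time: (0,2), (3,4), (5,6), (7,9), (9,10), (9,11), (6,13).
Pick (0,2); next start ≥ 2 → (3,4); next start ≥ 4 → (5,6); next start ≥ 6 → (7,9); next start ≥ 9 → (9,10).
Selected: (0,2) (3,4) (5,6) (7,9) (9,10)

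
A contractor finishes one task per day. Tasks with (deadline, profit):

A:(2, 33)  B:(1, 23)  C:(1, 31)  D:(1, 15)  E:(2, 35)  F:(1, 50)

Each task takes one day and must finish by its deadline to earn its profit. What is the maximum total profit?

85

Take jobs in profit order; each goes to the latest open slot no later than its deadline.
Profit order: F=50 E=35 A=33 C=31 B=23 D=15
Assign: F→slot 1, E→slot 2, A skipped, C skipped, B skipped, D skipped.
Slots: [1:F] [2:E]
Profit = 50 + 35 = 85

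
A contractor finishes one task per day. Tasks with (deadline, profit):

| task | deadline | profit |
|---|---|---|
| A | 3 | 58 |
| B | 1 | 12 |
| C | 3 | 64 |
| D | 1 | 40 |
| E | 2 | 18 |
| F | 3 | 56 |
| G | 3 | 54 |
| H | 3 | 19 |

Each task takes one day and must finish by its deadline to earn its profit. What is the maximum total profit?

178

Profit order: C=64 A=58 F=56 G=54 D=40 H=19 E=18 B=12
Assign: C→slot 3, A→slot 2, F→slot 1, G skipped, D skipped, H skipped, E skipped, B skipped.
Slots: [1:F] [2:A] [3:C]
Profit = 56 + 58 + 64 = 178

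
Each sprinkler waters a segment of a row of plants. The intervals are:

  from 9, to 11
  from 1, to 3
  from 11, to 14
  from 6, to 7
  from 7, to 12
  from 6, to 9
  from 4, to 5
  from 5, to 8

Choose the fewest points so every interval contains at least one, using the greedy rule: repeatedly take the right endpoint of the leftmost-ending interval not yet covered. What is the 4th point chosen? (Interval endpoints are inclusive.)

11

By right end: [1,3]  [4,5]  [6,7]  [5,8]  [6,9]  [9,11]  [7,12]  [11,14]
[1,3] uncovered → point at 3; [4,5] uncovered → point at 5; [6,7] uncovered → point at 7; [9,11] uncovered → point at 11.
Points: 3, 5, 7, 11 (4 total).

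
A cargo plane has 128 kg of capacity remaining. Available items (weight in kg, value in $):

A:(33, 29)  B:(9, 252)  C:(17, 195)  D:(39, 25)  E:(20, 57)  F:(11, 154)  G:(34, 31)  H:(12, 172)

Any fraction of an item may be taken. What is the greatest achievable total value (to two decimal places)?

Ratios (sorted): B 28.00, H 14.33, F 14.00, C 11.47, E 2.85, G 0.91, A 0.88, D 0.64
take B (9 @ 252); take H (12 @ 172); take F (11 @ 154); take C (17 @ 195); take E (20 @ 57); take G (34 @ 31); take 25/33 of A → 21.97. Capacity used 128/128.
Total value = 882.97

882.97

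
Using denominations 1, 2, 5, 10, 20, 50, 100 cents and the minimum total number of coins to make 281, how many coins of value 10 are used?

281 − 2×100→81 − 1×50→31 − 1×20→11 − 1×10→1 − 1×1→0
Count of 10: 1

1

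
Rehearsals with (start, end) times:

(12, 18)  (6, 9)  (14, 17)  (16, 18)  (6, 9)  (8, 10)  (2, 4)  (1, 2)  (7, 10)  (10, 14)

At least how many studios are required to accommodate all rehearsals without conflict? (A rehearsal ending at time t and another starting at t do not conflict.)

4

starts: [1, 2, 6, 6, 7, 8, 10, 12, 14, 16]
ends:   [2, 4, 9, 9, 10, 10, 14, 17, 18, 18]
s1→1 e2→0 s2→1 e4→0 s6→1 s6→2 s7→3 s8→4  — peak 4.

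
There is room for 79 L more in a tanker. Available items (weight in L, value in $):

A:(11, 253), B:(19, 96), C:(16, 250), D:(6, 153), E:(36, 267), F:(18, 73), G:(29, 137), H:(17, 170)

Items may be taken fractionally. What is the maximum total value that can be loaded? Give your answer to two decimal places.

1041.08

Sort by value per unit weight and fill in that order.
Order: D (153/6=25.50) > A (253/11=23.00) > C (250/16=15.62) > H (170/17=10.00) > E (267/36=7.42) > B (96/19=5.05) > G (137/29=4.72) > F (73/18=4.06)
Fill: take D (6 @ 153) → take A (11 @ 253) → take C (16 @ 250) → take H (17 @ 170) → take 29/36 of E → 215.08; 79/79 used.
Total value = 1041.08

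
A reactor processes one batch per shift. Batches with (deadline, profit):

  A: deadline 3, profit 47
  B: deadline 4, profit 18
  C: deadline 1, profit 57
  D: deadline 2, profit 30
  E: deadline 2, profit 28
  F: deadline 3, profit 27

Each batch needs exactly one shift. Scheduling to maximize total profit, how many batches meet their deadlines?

Profit order: C=57 A=47 D=30 E=28 F=27 B=18
Assign: C→slot 1, A→slot 3, D→slot 2, E skipped, F skipped, B→slot 4.
Slots: [1:C] [2:D] [3:A] [4:B]
4 of 6 scheduled.

4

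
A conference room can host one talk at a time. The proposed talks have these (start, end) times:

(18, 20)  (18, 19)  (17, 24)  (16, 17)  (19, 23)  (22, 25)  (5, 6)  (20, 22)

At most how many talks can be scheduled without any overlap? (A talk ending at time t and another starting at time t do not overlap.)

By end time: (5,6), (16,17), (18,19), (18,20), (20,22), (19,23), (17,24), (22,25).
Pick (5,6); next start ≥ 6 → (16,17); next start ≥ 17 → (18,19); next start ≥ 19 → (20,22); next start ≥ 22 → (22,25).
Selected 5 talks.

5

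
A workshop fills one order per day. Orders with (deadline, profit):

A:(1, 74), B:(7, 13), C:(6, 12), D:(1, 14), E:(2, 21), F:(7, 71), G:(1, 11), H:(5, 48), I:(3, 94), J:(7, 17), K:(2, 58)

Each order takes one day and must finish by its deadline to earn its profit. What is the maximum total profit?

375

Take jobs in profit order; each goes to the latest open slot no later than its deadline.
By profit: I(d3,94), A(d1,74), F(d7,71), K(d2,58), H(d5,48), E(d2,21), J(d7,17), D(d1,14), B(d7,13), C(d6,12), G(d1,11)
I→slot 3; A→slot 1; F→slot 7; K→slot 2; H→slot 5; E skipped; J→slot 6; D skipped; B→slot 4; C skipped; G skipped.
Profit = 74 + 58 + 94 + 13 + 48 + 17 + 71 = 375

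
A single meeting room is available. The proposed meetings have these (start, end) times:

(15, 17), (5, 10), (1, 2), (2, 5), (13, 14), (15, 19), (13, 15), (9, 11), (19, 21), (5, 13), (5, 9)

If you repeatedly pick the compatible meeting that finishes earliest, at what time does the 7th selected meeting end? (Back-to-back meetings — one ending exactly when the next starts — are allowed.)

21

Sorted by end: (1,2)  (2,5)  (5,9)  (5,10)  (9,11)  (5,13)  (13,14)  (13,15)  (15,17)  (15,19)  (19,21)
take (1,2); take (2,5); take (5,9); take (9,11); take (13,14); take (15,17); take (19,21).
Selected: (1,2) (2,5) (5,9) (9,11) (13,14) (15,17) (19,21)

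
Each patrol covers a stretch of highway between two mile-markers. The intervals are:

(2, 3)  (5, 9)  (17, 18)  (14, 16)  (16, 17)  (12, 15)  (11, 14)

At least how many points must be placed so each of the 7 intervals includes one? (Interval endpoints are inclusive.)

4

By right end: [2,3]  [5,9]  [11,14]  [12,15]  [14,16]  [16,17]  [17,18]
[2,3] uncovered → point at 3; [5,9] uncovered → point at 9; [11,14] uncovered → point at 14; [16,17] uncovered → point at 17.
Points: 3, 9, 14, 17 (4 total).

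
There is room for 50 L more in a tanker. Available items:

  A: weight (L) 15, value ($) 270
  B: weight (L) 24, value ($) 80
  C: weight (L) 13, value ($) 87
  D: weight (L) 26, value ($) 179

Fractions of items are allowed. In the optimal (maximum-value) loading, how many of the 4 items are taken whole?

2

Sort by value per unit weight and fill in that order.
Ratios (sorted): A 18.00, D 6.88, C 6.69, B 3.33
take A (15 @ 270); take D (26 @ 179); take 9/13 of C → 60.23. Capacity used 50/50.
2 item(s) taken whole; one partial (take 9/13 of C).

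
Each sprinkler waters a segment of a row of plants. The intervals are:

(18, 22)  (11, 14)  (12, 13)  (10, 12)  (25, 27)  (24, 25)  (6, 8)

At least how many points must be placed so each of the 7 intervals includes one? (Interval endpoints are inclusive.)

4

Sorted: [6,8] [10,12] [12,13] [11,14] [18,22] [24,25] [25,27]
{[6,8]} hit by 8; {[10,12],[12,13],[11,14]} hit by 12; {[18,22]} hit by 22; {[24,25],[25,27]} hit by 25.
Points: 8, 12, 22, 25 (4 total).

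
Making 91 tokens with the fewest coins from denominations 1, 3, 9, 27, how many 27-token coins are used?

3

91 − 3×27→10 − 1×9→1 − 1×1→0
Count of 27: 3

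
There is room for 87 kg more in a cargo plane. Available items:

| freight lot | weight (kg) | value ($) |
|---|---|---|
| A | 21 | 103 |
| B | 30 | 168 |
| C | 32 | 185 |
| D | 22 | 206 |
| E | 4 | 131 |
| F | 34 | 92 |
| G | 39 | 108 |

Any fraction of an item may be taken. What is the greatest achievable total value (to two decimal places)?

684.40

Sort by value per unit weight and fill in that order.
Ratios (sorted): E 32.75, D 9.36, C 5.78, B 5.60, A 4.90, G 2.77, F 2.71
take E (4 @ 131); take D (22 @ 206); take C (32 @ 185); take 29/30 of B → 162.40. Capacity used 87/87.
Total value = 684.40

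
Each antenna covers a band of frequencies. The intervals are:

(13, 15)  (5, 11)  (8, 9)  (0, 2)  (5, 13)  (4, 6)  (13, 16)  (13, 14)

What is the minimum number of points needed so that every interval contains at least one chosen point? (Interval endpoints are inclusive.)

Sort by right endpoint; whenever an interval is uncovered, place a point at its right end.
Sorted: [0,2] [4,6] [8,9] [5,11] [5,13] [13,14] [13,15] [13,16]
{[0,2]} hit by 2; {[4,6]} hit by 6; {[8,9],[5,11],[5,13]} hit by 9; {[13,14],[13,15],[13,16]} hit by 14.
Points: 2, 6, 9, 14 (4 total).

4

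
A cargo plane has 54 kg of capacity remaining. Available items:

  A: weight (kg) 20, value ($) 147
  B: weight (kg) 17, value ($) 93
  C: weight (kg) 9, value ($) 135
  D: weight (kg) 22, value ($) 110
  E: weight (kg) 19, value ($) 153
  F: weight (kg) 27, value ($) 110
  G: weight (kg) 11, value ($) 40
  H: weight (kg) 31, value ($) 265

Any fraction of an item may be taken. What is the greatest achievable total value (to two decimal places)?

Order: C (135/9=15.00) > H (265/31=8.55) > E (153/19=8.05) > A (147/20=7.35) > B (93/17=5.47) > D (110/22=5.00) > F (110/27=4.07) > G (40/11=3.64)
Fill: take C (9 @ 135) → take H (31 @ 265) → take 14/19 of E → 112.74; 54/54 used.
Total value = 512.74

512.74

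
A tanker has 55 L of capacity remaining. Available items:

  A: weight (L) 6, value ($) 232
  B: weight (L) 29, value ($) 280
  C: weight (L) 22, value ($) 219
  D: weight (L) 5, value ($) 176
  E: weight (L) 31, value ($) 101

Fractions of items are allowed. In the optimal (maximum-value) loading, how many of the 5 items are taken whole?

Order: A (232/6=38.67) > D (176/5=35.20) > C (219/22=9.95) > B (280/29=9.66) > E (101/31=3.26)
Fill: take A (6 @ 232) → take D (5 @ 176) → take C (22 @ 219) → take 22/29 of B → 212.41; 55/55 used.
3 item(s) taken whole; one partial (take 22/29 of B).

3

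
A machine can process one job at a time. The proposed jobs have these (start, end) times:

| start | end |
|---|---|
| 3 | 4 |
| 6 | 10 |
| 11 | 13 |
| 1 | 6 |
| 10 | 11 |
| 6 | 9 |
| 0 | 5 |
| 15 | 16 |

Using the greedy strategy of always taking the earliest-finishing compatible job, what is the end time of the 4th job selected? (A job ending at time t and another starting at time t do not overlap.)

Order by finish time; keep every interval that doesn't clash with the previous kept one.
By end time: (3,4), (0,5), (1,6), (6,9), (6,10), (10,11), (11,13), (15,16).
Pick (3,4); next start ≥ 4 → (6,9); next start ≥ 9 → (10,11); next start ≥ 11 → (11,13); next start ≥ 13 → (15,16).
Selected: (3,4) (6,9) (10,11) (11,13) (15,16)

13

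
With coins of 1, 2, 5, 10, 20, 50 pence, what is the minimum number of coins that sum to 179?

7

Use the largest denomination that fits, subtract, and repeat.
179 − 3×50→29 − 1×20→9 − 1×5→4 − 2×2→0
Total coins = 3 + 1 + 1 + 2 = 7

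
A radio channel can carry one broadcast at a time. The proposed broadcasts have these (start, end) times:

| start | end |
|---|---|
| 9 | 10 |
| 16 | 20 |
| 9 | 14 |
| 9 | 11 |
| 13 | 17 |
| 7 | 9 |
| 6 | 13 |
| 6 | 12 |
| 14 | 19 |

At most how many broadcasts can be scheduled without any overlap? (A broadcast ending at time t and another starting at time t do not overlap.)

3

Sorted by end: (7,9)  (9,10)  (9,11)  (6,12)  (6,13)  (9,14)  (13,17)  (14,19)  (16,20)
take (7,9); take (9,10); skip (9,11); skip (6,12); skip (9,14); take (13,17).
Selected 3 broadcasts.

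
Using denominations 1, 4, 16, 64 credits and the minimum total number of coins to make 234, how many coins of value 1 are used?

Use the largest denomination that fits, subtract, and repeat.
234 = 3×64 + 2×16 + 2×4 + 2×1
Count of 1: 2

2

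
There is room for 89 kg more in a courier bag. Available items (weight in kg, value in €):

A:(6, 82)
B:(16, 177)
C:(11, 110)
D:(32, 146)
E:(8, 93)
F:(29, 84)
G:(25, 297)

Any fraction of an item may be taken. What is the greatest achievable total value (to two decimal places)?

863.94

Sort by value per unit weight and fill in that order.
Ratios (sorted): A 13.67, G 11.88, E 11.62, B 11.06, C 10.00, D 4.56, F 2.90
take A (6 @ 82); take G (25 @ 297); take E (8 @ 93); take B (16 @ 177); take C (11 @ 110); take 23/32 of D → 104.94. Capacity used 89/89.
Total value = 863.94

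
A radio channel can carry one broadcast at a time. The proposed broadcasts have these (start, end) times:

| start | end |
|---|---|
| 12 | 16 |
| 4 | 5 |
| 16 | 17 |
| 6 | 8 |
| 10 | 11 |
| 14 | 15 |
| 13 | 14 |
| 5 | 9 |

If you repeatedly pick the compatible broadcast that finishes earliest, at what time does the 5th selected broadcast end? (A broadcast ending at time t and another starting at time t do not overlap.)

Greedy by earliest finish: after sorting by end time, pick each interval compatible with the last pick.
By end time: (4,5), (6,8), (5,9), (10,11), (13,14), (14,15), (12,16), (16,17).
Pick (4,5); next start ≥ 5 → (6,8); next start ≥ 8 → (10,11); next start ≥ 11 → (13,14); next start ≥ 14 → (14,15); next start ≥ 15 → (16,17).
Selected: (4,5) (6,8) (10,11) (13,14) (14,15) (16,17)

15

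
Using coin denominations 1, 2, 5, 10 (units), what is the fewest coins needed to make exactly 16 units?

3

Greedy: take as many of the largest coin as possible, then repeat with the remainder.
16 − 1×10→6 − 1×5→1 − 1×1→0
Total coins = 1 + 1 + 1 = 3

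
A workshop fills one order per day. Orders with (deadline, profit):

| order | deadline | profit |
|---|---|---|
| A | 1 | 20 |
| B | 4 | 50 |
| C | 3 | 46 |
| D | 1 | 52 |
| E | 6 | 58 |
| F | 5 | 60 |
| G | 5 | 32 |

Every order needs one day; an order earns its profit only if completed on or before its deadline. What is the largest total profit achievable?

Take jobs in profit order; each goes to the latest open slot no later than its deadline.
Profit order: F=60 E=58 D=52 B=50 C=46 G=32 A=20
Assign: F→slot 5, E→slot 6, D→slot 1, B→slot 4, C→slot 3, G→slot 2, A skipped.
Slots: [1:D] [2:G] [3:C] [4:B] [5:F] [6:E]
Profit = 52 + 32 + 46 + 50 + 60 + 58 = 298

298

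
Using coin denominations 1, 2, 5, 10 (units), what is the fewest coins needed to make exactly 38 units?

6

38 = 3×10 + 1×5 + 1×2 + 1×1
Total coins = 3 + 1 + 1 + 1 = 6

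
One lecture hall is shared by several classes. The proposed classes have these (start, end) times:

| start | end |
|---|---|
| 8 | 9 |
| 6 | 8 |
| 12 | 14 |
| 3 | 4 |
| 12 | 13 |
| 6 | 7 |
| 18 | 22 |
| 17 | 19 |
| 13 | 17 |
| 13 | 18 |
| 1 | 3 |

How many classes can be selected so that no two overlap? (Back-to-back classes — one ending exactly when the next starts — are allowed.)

7

By end time: (1,3), (3,4), (6,7), (6,8), (8,9), (12,13), (12,14), (13,17), (13,18), (17,19), (18,22).
Pick (1,3); next start ≥ 3 → (3,4); next start ≥ 4 → (6,7); next start ≥ 7 → (8,9); next start ≥ 9 → (12,13); next start ≥ 13 → (13,17); next start ≥ 17 → (17,19).
Selected 7 classes.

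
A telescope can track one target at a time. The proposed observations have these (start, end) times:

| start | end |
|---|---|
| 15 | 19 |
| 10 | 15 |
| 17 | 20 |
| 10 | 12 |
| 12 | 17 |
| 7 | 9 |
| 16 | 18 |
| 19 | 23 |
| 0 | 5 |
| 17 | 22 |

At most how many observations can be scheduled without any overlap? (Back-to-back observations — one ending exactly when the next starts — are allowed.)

5

By end time: (0,5), (7,9), (10,12), (10,15), (12,17), (16,18), (15,19), (17,20), (17,22), (19,23).
Pick (0,5); next start ≥ 5 → (7,9); next start ≥ 9 → (10,12); next start ≥ 12 → (12,17); next start ≥ 17 → (17,20).
Selected 5 observations.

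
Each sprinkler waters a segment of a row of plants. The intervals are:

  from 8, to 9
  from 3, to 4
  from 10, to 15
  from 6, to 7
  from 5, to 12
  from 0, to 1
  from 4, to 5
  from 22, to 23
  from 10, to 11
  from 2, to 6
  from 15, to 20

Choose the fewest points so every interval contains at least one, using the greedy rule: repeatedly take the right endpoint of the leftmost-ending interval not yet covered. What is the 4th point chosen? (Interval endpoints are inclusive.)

Process intervals by earliest right end; each time one isn't hit yet, stab at its right endpoint.
By right end: [0,1]  [3,4]  [4,5]  [2,6]  [6,7]  [8,9]  [10,11]  [5,12]  [10,15]  [15,20]  [22,23]
[0,1] uncovered → point at 1; [3,4] uncovered → point at 4; [6,7] uncovered → point at 7; [8,9] uncovered → point at 9; [10,11] uncovered → point at 11; [15,20] uncovered → point at 20; [22,23] uncovered → point at 23.
Points: 1, 4, 7, 9, 11, 20, 23 (7 total).

9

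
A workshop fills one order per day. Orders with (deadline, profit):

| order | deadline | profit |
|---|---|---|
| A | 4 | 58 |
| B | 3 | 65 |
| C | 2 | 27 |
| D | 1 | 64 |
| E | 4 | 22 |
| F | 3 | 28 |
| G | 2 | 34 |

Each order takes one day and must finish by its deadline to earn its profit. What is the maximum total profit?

221

Take jobs in profit order; each goes to the latest open slot no later than its deadline.
Profit order: B=65 D=64 A=58 G=34 F=28 C=27 E=22
Assign: B→slot 3, D→slot 1, A→slot 4, G→slot 2, F skipped, C skipped, E skipped.
Slots: [1:D] [2:G] [3:B] [4:A]
Profit = 64 + 34 + 65 + 58 = 221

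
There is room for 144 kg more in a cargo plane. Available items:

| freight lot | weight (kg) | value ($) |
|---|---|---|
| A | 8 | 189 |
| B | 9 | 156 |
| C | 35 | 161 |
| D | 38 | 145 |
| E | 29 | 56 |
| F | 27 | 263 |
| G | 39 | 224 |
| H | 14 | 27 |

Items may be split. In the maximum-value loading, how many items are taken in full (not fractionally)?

Sort by value per unit weight and fill in that order.
Order: A (189/8=23.62) > B (156/9=17.33) > F (263/27=9.74) > G (224/39=5.74) > C (161/35=4.60) > D (145/38=3.82) > E (56/29=1.93) > H (27/14=1.93)
Fill: take A (8 @ 189) → take B (9 @ 156) → take F (27 @ 263) → take G (39 @ 224) → take C (35 @ 161) → take 26/38 of D → 99.21; 144/144 used.
5 item(s) taken whole; one partial (take 26/38 of D).

5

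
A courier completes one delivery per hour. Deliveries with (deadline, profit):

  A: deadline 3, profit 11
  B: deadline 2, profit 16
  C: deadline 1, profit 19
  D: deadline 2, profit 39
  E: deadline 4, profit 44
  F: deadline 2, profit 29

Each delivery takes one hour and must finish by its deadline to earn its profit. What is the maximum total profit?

123

Take jobs in profit order; each goes to the latest open slot no later than its deadline.
By profit: E(d4,44), D(d2,39), F(d2,29), C(d1,19), B(d2,16), A(d3,11)
E→slot 4; D→slot 2; F→slot 1; C skipped; B skipped; A→slot 3.
Profit = 29 + 39 + 11 + 44 = 123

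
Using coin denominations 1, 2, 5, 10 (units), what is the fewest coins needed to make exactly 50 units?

50 − 5×10→0
Total coins = 5 = 5

5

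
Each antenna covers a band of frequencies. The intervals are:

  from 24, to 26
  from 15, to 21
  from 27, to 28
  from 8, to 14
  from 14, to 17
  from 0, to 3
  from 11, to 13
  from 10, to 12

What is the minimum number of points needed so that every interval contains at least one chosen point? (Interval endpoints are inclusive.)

5

By right end: [0,3]  [10,12]  [11,13]  [8,14]  [14,17]  [15,21]  [24,26]  [27,28]
[0,3] uncovered → point at 3; [10,12] uncovered → point at 12; [14,17] uncovered → point at 17; [24,26] uncovered → point at 26; [27,28] uncovered → point at 28.
Points: 3, 12, 17, 26, 28 (5 total).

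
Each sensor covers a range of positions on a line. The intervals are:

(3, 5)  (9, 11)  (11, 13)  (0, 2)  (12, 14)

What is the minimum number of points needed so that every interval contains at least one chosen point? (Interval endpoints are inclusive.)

Sorted: [0,2] [3,5] [9,11] [11,13] [12,14]
{[0,2]} hit by 2; {[3,5]} hit by 5; {[9,11],[11,13]} hit by 11; {[12,14]} hit by 14.
Points: 2, 5, 11, 14 (4 total).

4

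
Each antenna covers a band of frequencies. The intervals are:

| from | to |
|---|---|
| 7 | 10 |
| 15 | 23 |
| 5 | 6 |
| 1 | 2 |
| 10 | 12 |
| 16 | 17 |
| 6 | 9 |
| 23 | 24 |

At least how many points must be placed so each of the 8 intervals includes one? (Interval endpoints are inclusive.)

Process intervals by earliest right end; each time one isn't hit yet, stab at its right endpoint.
By right end: [1,2]  [5,6]  [6,9]  [7,10]  [10,12]  [16,17]  [15,23]  [23,24]
[1,2] uncovered → point at 2; [5,6] uncovered → point at 6; [7,10] uncovered → point at 10; [16,17] uncovered → point at 17; [23,24] uncovered → point at 24.
Points: 2, 6, 10, 17, 24 (5 total).

5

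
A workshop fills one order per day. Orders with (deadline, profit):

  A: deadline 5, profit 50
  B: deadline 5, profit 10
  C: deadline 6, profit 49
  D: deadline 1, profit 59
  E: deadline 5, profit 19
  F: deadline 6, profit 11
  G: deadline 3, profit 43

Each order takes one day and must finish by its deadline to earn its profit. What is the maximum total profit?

Profit order: D=59 A=50 C=49 G=43 E=19 F=11 B=10
Assign: D→slot 1, A→slot 5, C→slot 6, G→slot 3, E→slot 4, F→slot 2, B skipped.
Slots: [1:D] [2:F] [3:G] [4:E] [5:A] [6:C]
Profit = 59 + 11 + 43 + 19 + 50 + 49 = 231

231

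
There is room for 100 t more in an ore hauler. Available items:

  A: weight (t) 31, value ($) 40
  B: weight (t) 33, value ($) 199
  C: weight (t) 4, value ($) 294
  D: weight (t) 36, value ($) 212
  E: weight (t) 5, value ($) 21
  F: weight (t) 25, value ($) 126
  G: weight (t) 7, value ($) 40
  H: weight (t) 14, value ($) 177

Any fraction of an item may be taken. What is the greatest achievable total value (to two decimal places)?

952.24

Order: C (294/4=73.50) > H (177/14=12.64) > B (199/33=6.03) > D (212/36=5.89) > G (40/7=5.71) > F (126/25=5.04) > E (21/5=4.20) > A (40/31=1.29)
Fill: take C (4 @ 294) → take H (14 @ 177) → take B (33 @ 199) → take D (36 @ 212) → take G (7 @ 40) → take 6/25 of F → 30.24; 100/100 used.
Total value = 952.24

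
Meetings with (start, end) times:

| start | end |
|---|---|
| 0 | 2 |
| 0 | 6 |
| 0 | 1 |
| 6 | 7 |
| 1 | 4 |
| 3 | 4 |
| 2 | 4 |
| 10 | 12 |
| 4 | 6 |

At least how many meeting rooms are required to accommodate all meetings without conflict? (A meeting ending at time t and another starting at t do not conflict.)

4

Count concurrent intervals with a sweep; the peak is the room count.
Events (time:±→running): 0:+→1 0:+→2 0:+→3 1:-→2 1:+→3 2:-→2 2:+→3 3:+→4 … peak 4.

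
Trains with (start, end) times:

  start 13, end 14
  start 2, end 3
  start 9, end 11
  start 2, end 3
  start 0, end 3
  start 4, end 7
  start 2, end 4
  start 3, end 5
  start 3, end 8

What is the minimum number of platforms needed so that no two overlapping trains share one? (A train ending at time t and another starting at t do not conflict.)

4

Events (time:±→running): 0:+→1 2:+→2 2:+→3 2:+→4 … peak 4.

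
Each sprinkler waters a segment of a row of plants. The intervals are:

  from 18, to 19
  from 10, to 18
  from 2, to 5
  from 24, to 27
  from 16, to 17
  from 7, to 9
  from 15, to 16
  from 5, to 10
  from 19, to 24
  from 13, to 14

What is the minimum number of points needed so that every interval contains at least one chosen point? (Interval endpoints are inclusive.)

Sort by right endpoint; whenever an interval is uncovered, place a point at its right end.
Sorted: [2,5] [7,9] [5,10] [13,14] [15,16] [16,17] [10,18] [18,19] [19,24] [24,27]
{[2,5]} hit by 5; {[7,9],[5,10]} hit by 9; {[13,14]} hit by 14; {[15,16],[16,17],[10,18]} hit by 16; {[18,19],[19,24]} hit by 19; {[24,27]} hit by 27.
Points: 5, 9, 14, 16, 19, 27 (6 total).

6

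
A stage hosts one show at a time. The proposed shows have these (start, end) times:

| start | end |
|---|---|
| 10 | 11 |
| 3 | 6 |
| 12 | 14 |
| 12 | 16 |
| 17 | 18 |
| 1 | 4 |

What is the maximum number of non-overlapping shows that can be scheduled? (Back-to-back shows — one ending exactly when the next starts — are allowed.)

Order by finish time; keep every interval that doesn't clash with the previous kept one.
By end time: (1,4), (3,6), (10,11), (12,14), (12,16), (17,18).
Pick (1,4); next start ≥ 4 → (10,11); next start ≥ 11 → (12,14); next start ≥ 14 → (17,18).
Selected 4 shows.

4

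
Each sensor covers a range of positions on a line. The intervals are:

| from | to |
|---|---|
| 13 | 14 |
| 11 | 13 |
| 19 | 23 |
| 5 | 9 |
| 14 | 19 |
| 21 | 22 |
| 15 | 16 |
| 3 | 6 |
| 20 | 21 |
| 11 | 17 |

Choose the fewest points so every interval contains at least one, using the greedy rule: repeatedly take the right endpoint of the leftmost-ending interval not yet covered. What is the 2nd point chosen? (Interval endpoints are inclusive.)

13

Sort by right endpoint; whenever an interval is uncovered, place a point at its right end.
By right end: [3,6]  [5,9]  [11,13]  [13,14]  [15,16]  [11,17]  [14,19]  [20,21]  [21,22]  [19,23]
[3,6] uncovered → point at 6; [11,13] uncovered → point at 13; [15,16] uncovered → point at 16; [20,21] uncovered → point at 21.
Points: 6, 13, 16, 21 (4 total).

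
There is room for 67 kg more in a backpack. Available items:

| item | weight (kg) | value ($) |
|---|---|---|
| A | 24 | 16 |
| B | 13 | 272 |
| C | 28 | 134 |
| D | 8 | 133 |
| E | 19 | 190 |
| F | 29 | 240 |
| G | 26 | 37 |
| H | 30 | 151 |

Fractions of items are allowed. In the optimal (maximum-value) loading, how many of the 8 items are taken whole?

3

Order: B (272/13=20.92) > D (133/8=16.62) > E (190/19=10.00) > F (240/29=8.28) > H (151/30=5.03) > C (134/28=4.79) > G (37/26=1.42) > A (16/24=0.67)
Fill: take B (13 @ 272) → take D (8 @ 133) → take E (19 @ 190) → take 27/29 of F → 223.45; 67/67 used.
3 item(s) taken whole; one partial (take 27/29 of F).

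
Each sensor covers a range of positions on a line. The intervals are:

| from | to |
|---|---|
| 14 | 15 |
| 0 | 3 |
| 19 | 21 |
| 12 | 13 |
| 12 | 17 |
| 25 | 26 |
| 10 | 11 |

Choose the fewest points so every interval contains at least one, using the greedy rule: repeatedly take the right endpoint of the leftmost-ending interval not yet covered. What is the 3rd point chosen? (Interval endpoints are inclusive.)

Sorted: [0,3] [10,11] [12,13] [14,15] [12,17] [19,21] [25,26]
{[0,3]} hit by 3; {[10,11]} hit by 11; {[12,13]} hit by 13; {[14,15],[12,17]} hit by 15; {[19,21]} hit by 21; {[25,26]} hit by 26.
Points: 3, 11, 13, 15, 21, 26 (6 total).

13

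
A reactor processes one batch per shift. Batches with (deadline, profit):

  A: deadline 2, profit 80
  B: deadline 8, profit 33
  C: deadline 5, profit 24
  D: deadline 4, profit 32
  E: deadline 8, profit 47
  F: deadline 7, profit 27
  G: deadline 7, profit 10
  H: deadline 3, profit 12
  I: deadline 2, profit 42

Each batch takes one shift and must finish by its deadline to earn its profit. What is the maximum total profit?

297

Sort by profit descending; place each in the latest free slot ≤ its deadline.
By profit: A(d2,80), E(d8,47), I(d2,42), B(d8,33), D(d4,32), F(d7,27), C(d5,24), H(d3,12), G(d7,10)
A→slot 2; E→slot 8; I→slot 1; B→slot 7; D→slot 4; F→slot 6; C→slot 5; H→slot 3; G skipped.
Profit = 42 + 80 + 12 + 32 + 24 + 27 + 33 + 47 = 297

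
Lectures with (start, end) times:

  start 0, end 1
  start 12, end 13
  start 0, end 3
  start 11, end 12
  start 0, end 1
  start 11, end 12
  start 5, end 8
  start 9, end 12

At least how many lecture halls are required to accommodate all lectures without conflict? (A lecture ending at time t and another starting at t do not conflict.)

The answer is the maximum number of intervals overlapping at any instant.
starts: [0, 0, 0, 5, 9, 11, 11, 12]
ends:   [1, 1, 3, 8, 12, 12, 12, 13]
s0→1 s0→2 s0→3  — peak 3.

3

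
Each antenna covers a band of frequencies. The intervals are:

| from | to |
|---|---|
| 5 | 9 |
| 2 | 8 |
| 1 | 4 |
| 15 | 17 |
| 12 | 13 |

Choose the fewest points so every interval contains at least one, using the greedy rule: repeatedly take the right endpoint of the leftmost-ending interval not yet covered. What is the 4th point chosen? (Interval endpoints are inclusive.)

By right end: [1,4]  [2,8]  [5,9]  [12,13]  [15,17]
[1,4] uncovered → point at 4; [5,9] uncovered → point at 9; [12,13] uncovered → point at 13; [15,17] uncovered → point at 17.
Points: 4, 9, 13, 17 (4 total).

17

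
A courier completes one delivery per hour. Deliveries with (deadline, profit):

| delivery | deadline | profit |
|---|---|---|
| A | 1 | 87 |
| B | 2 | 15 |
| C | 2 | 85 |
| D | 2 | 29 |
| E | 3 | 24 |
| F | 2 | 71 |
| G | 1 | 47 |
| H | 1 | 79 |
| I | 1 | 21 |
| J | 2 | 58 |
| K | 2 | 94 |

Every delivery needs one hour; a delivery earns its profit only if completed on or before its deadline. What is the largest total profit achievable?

Take jobs in profit order; each goes to the latest open slot no later than its deadline.
Profit order: K=94 A=87 C=85 H=79 F=71 J=58 G=47 D=29 E=24 I=21 B=15
Assign: K→slot 2, A→slot 1, C skipped, H skipped, F skipped, J skipped, G skipped, D skipped, E→slot 3, I skipped, B skipped.
Slots: [1:A] [2:K] [3:E]
Profit = 87 + 94 + 24 = 205

205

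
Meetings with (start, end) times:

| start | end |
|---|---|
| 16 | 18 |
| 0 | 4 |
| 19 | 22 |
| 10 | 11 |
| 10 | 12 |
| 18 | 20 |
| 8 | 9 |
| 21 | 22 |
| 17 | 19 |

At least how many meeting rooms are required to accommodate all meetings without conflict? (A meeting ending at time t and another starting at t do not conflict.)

2

starts: [0, 8, 10, 10, 16, 17, 18, 19, 21]
ends:   [4, 9, 11, 12, 18, 19, 20, 22, 22]
s0→1 e4→0 s8→1 e9→0 s10→1 s10→2  — peak 2.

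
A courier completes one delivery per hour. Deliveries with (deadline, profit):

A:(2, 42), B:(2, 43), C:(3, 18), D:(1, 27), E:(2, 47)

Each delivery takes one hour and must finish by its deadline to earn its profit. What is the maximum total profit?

Take jobs in profit order; each goes to the latest open slot no later than its deadline.
Profit order: E=47 B=43 A=42 D=27 C=18
Assign: E→slot 2, B→slot 1, A skipped, D skipped, C→slot 3.
Slots: [1:B] [2:E] [3:C]
Profit = 43 + 47 + 18 = 108

108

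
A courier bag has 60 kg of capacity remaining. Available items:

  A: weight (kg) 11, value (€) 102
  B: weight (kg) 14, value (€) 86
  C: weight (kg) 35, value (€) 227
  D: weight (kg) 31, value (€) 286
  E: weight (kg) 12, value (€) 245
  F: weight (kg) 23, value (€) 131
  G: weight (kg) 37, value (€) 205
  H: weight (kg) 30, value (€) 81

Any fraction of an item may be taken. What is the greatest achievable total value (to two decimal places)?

671.91

Sort by value per unit weight and fill in that order.
Order: E (245/12=20.42) > A (102/11=9.27) > D (286/31=9.23) > C (227/35=6.49) > B (86/14=6.14) > F (131/23=5.70) > G (205/37=5.54) > H (81/30=2.70)
Fill: take E (12 @ 245) → take A (11 @ 102) → take D (31 @ 286) → take 6/35 of C → 38.91; 60/60 used.
Total value = 671.91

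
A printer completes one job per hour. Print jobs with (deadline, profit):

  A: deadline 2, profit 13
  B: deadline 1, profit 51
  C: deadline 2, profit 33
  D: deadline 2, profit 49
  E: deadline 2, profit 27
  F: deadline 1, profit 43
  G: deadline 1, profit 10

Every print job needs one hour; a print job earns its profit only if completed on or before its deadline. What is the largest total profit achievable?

100

Sort by profit descending; place each in the latest free slot ≤ its deadline.
By profit: B(d1,51), D(d2,49), F(d1,43), C(d2,33), E(d2,27), A(d2,13), G(d1,10)
B→slot 1; D→slot 2; F skipped; C skipped; E skipped; A skipped; G skipped.
Profit = 51 + 49 = 100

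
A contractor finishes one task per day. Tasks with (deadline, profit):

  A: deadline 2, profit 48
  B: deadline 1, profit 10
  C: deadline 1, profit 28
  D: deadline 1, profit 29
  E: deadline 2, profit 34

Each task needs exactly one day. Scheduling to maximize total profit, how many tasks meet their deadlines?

2

Sort by profit descending; place each in the latest free slot ≤ its deadline.
Profit order: A=48 E=34 D=29 C=28 B=10
Assign: A→slot 2, E→slot 1, D skipped, C skipped, B skipped.
Slots: [1:E] [2:A]
2 of 5 scheduled.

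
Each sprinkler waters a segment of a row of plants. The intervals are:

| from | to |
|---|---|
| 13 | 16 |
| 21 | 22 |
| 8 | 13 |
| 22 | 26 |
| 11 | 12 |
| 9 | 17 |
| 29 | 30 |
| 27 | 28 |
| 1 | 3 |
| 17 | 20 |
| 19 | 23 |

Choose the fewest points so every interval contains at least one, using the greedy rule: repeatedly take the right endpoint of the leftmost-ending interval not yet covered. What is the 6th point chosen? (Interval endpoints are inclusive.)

28

Sorted: [1,3] [11,12] [8,13] [13,16] [9,17] [17,20] [21,22] [19,23] [22,26] [27,28] [29,30]
{[1,3]} hit by 3; {[11,12],[8,13]} hit by 12; {[13,16],[9,17]} hit by 16; {[17,20]} hit by 20; {[21,22],[19,23],[22,26]} hit by 22; {[27,28]} hit by 28; {[29,30]} hit by 30.
Points: 3, 12, 16, 20, 22, 28, 30 (7 total).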